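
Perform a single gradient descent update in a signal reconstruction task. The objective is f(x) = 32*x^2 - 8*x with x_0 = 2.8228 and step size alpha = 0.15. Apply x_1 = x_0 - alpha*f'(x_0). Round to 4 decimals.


We compute the gradient at x_0 and apply the update.
f'(x) = 64*x - 8
f'(2.8228) = 64*2.8228 - 8 = 172.6592
x_1 = 2.8228 - 0.15*172.6592 = -23.0761


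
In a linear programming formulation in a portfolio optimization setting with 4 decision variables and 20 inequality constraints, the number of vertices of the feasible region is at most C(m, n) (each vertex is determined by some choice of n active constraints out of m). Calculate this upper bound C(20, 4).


Each vertex corresponds to some choice of n active constraints out of m, so the number of vertices is at most C(m, n) = m! / (n!(m-n)!).
m = 20, n = 4
Numerator: 20 * 19 * 18 * 17
Denominator: 4! = 24
C(20, 4) = 4845


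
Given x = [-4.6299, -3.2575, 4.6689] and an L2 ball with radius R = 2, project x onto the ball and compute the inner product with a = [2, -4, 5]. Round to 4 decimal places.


Step 1: Compute ||x|| (intermediates to 6 decimals).
||x|| = sqrt((-4.6299)^2 + (-3.2575)^2 + 4.6689^2) = 7.337977
Step 2: Project.
Since ||x|| > R, scale = R/||x|| = 2/7.337977 = 0.272555, proj(x) = scale * x
proj(x) = [-1.261902, -0.887848, 1.272532]
Step 3: Dot product.
a^T * proj(x) = 2*(-1.261902) - 4*(-0.887848) + 5*1.272532 = 7.3902


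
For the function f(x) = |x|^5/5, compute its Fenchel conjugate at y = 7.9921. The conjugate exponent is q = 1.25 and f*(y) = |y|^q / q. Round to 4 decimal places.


The conjugate exponent q satisfies 1/p + 1/q = 1.
p = 5, so q = 5/(5 - 1) = 1.25
|y|^q = 7.9921^1.25 = 13.4377
f*(7.9921) = 13.4377 / 1.25 = 10.7502


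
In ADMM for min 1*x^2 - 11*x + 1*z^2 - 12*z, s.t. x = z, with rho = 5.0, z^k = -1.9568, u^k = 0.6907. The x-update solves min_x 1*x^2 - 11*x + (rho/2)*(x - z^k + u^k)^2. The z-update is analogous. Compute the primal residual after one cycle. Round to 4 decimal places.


ADMM iteration with rho = 5.0, z^k = -1.9568, u^k = 0.6907
Step 1: x-update.
Minimize 1*x^2 - 11*x + (5.0/2)*(x + 1.9568 + 0.6907)^2
FOC: (2*1 + 5.0)*x = 11 + 5.0*(-1.9568 - 0.6907)
x^{k+1} = -0.3196
Step 2: z-update.
Minimize 1*z^2 - 12*z + (5.0/2)*(-0.3196 - z + 0.6907)^2
FOC: (2*1 + 5.0)*z = 12 + 5.0*(-0.3196 + 0.6907)
z^{k+1} = 1.9793
Step 3: u-update.
u^{k+1} = 0.6907 - 0.3196 - 1.9793 = -1.6083
Step 4: Primal residual = |-0.3196 - 1.9793| = 2.299


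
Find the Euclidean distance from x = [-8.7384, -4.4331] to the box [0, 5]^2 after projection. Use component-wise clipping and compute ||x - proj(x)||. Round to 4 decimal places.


Project each component onto [0, 5].
clip(-8.7384) = 0.0, clip(-4.4331) = 0.0
Projection = [0.0, 0.0]
Squared diffs: [76.3596, 19.6524]
Distance = sqrt(96.012) = 9.7986


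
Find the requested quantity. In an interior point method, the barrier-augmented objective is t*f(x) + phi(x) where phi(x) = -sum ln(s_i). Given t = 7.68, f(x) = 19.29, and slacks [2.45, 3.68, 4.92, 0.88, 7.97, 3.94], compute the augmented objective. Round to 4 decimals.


Step 1: Compute log-barrier.
ln values: [0.8961, 1.3029, 1.5933, -0.1278, 2.0757, 1.3712]
phi = -(0.8961 + 1.3029 + 1.5933 - 0.1278 + 2.0757 + 1.3712) = -7.1113
Step 2: Compute augmented objective.
t*f(x) = 7.68*19.29 = 148.1472
Total = 148.1472 - 7.1113 = 141.0359


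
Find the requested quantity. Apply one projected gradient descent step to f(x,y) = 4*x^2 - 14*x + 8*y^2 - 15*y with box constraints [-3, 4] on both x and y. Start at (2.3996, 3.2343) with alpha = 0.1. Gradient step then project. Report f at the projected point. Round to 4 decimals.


Step 1: Compute gradient at (2.3996, 3.2343).
grad_x = 2*4*2.3996 - 14 = 5.1968
grad_y = 2*8*3.2343 - 15 = 36.7488
Step 2: Gradient step.
x_raw = 2.3996 - 0.1*5.1968 = 1.8799
y_raw = 3.2343 - 0.1*36.7488 = -0.4406
Step 3: Project onto [-3, 4].
x_proj = clip(1.8799) = 1.8799
y_proj = clip(-0.4406) = -0.4406
Step 4: Evaluate f.
f(1.8799, -0.4406) = -4.0209


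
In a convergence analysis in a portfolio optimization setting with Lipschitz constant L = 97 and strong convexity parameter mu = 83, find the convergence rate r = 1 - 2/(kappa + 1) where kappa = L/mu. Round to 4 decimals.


Step 1: Compute the condition number.
kappa = L/mu = 97/83 = 1.1687
Step 2: Compute the convergence rate.
r = 1 - 2/(kappa + 1) = 1 - 2*mu/(L + mu) = (L - mu)/(L + mu) = 14/180 = 0.0778


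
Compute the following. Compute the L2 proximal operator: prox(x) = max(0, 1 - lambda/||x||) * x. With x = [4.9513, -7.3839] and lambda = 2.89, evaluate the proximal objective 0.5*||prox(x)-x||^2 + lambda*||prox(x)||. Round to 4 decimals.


Step 1: Compute ||x||.
||x|| = 8.8903
Step 2: Compute scaling factor.
scale = max(0, 1 - 2.89/8.8903) = 0.6749
Step 3: prox(x) = [3.3418, -4.9836]
||prox(x)|| = 6.0003
Step 4: Proximal objective.
0.5*||prox-x||^2 = 4.1761
lambda*||prox|| = 17.3409
Total = 21.5169


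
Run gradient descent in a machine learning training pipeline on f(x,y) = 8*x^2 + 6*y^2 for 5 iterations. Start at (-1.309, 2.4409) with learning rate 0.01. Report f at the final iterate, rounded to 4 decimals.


Gradient descent on f(x,y) = 8*x^2 + 6*y^2.
Starting point: (-1.309, 2.4409), alpha = 0.01
Step 1: grad_x = 2*8*-1.309 = -20.944, grad_y = 2*6*2.4409 = 29.2908
  x_1 = -1.309 - 0.01*-20.944 = -1.0996
  y_1 = 2.4409 - 0.01*29.2908 = 2.148
Step 2: grad_x = 2*8*-1.0996 = -17.593, grad_y = 2*6*2.148 = 25.7759
  x_2 = -1.0996 - 0.01*-17.593 = -0.9236
  y_2 = 2.148 - 0.01*25.7759 = 1.8902
Step 3: grad_x = 2*8*-0.9236 = -14.7781, grad_y = 2*6*1.8902 = 22.6828
  x_3 = -0.9236 - 0.01*-14.7781 = -0.7758
  y_3 = 1.8902 - 0.01*22.6828 = 1.6634
Step 4: grad_x = 2*8*-0.7758 = -12.4136, grad_y = 2*6*1.6634 = 19.9609
  x_4 = -0.7758 - 0.01*-12.4136 = -0.6517
  y_4 = 1.6634 - 0.01*19.9609 = 1.4638
Step 5: grad_x = 2*8*-0.6517 = -10.4274, grad_y = 2*6*1.4638 = 17.5656
  x_5 = -0.6517 - 0.01*-10.4274 = -0.5474
  y_5 = 1.4638 - 0.01*17.5656 = 1.2881
f(-0.5474, 1.2881) = 8*(-0.5474)^2 + 6*1.2881^2 = 12.3534


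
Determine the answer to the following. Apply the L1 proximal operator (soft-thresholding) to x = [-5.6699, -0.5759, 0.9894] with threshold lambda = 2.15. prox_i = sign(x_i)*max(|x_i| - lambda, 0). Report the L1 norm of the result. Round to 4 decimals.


Soft-thresholding with lambda = 2.15:
prox(-5.6699) = sign(-5.6699)*max(|-5.6699| - 2.15, 0) = -3.5199
prox(-0.5759) = sign(-0.5759)*max(|-0.5759| - 2.15, 0) = 0.0
prox(0.9894) = sign(0.9894)*max(|0.9894| - 2.15, 0) = 0.0
prox(x) = [-3.5199, 0.0, 0.0]
||prox(x)||_1 = 3.5199 + 0.0 + 0.0 = 3.5199


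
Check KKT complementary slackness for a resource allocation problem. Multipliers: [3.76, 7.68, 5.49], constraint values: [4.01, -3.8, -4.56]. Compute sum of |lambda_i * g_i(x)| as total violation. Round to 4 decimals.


KKT complementary slackness check:
lambda_1 * g_1 = 3.76 * 4.01 = 15.0776
lambda_2 * g_2 = 7.68 * -3.8 = -29.184
lambda_3 * g_3 = 5.49 * -4.56 = -25.0344
Total violation = 15.0776 + 29.184 + 25.0344 = 69.296


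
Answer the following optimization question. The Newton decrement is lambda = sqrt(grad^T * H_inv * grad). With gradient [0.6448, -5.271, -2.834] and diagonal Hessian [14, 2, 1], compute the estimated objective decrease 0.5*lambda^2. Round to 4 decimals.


Step 1: H is diagonal, so H^(-1) * g = [0.0461, -2.6355, -2.834].
Step 2: g^T H^(-1) g = sum_i g_i^2 / H_ii
  = (0.6448)^2/14 + (-5.271)^2/2 + (-2.834)^2/1
  = 0.0297 + 13.8917 + 8.0316 = 21.953
Step 3: Objective decrease = 0.5 * g^T H^(-1) g = 10.9765


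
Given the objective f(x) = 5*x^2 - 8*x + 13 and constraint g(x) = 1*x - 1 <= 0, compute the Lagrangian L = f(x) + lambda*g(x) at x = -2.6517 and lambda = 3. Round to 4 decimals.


Step 1: Evaluate f(x).
f(-2.6517) = 5*(-2.6517)^2 - 8*(-2.6517) + 13 = 69.3712
Step 2: Evaluate g(x).
g(-2.6517) = 1*-2.6517 - 1 = -3.6517
Step 3: Compute Lagrangian.
L = 69.3712 + 3*-3.6517 = 58.4161


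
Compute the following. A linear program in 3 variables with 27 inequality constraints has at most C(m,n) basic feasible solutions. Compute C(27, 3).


Each vertex corresponds to some choice of n active constraints out of m, so the number of vertices is at most C(m, n) = m! / (n!(m-n)!).
m = 27, n = 3
Numerator: 27 * 26 * 25
Denominator: 3! = 6
C(27, 3) = 2925


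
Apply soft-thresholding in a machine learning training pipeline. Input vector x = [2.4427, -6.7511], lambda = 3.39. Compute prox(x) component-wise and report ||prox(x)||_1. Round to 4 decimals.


Soft-thresholding with lambda = 3.39:
prox(2.4427) = sign(2.4427)*max(|2.4427| - 3.39, 0) = 0.0
prox(-6.7511) = sign(-6.7511)*max(|-6.7511| - 3.39, 0) = -3.3611
prox(x) = [0.0, -3.3611]
||prox(x)||_1 = 0.0 + 3.3611 = 3.3611


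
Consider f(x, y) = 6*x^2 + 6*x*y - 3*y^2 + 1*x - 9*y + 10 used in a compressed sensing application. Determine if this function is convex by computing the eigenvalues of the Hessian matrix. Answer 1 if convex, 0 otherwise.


The Hessian of f(x,y) = 6*x^2 + 6*x*y - 3*y^2 + 1*x - 9*y + 10 is:
H = [[12, 6], [6, -6]]
Trace = 12 - 6 = 6
Determinant = 12*-6 - (6)^2 = -108
Discriminant = (6)^2 - 4*-108 = 468.0
Eigenvalues: lambda_1 = -7.8167, lambda_2 = 13.8167
The function is not convex.

0


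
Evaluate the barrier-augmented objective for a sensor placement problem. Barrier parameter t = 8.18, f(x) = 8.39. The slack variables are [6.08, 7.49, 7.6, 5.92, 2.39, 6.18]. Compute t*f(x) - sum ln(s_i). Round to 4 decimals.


Step 1: Compute log-barrier.
ln values: [1.805, 2.0136, 2.0281, 1.7783, 0.8713, 1.8213]
phi = -(1.805 + 2.0136 + 2.0281 + 1.7783 + 0.8713 + 1.8213) = -10.3177
Step 2: Compute augmented objective.
t*f(x) = 8.18*8.39 = 68.6302
Total = 68.6302 - 10.3177 = 58.3125


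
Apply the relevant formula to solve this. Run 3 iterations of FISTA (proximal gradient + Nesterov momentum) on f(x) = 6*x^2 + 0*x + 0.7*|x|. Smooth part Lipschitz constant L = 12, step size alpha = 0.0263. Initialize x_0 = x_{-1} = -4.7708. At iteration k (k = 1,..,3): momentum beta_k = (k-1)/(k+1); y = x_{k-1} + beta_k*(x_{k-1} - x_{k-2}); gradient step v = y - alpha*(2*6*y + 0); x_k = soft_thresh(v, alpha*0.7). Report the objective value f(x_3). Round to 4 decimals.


FISTA on f(x) = 6*x^2 + 0*x + 0.7*|x|
L = 12, alpha = 0.0263
Iteration 1: beta = 0.0, y = -4.7708 + 0.0*(-4.7708 + 4.7708) = -4.7708
  grad(y) = -57.2496, v = y - alpha*grad = -3.2651
  prox(v) = soft_thresh(-3.2651, 0.0184) = -3.2467
Iteration 2: beta = 0.3333, y = -3.2467 + 0.3333*(-3.2467 + 4.7708) = -2.7387
  grad(y) = -32.8644, v = y - alpha*grad = -1.8744
  prox(v) = soft_thresh(-1.8744, 0.0184) = -1.856
Iteration 3: beta = 0.5, y = -1.856 + 0.5*(-1.856 + 3.2467) = -1.1606
  grad(y) = -13.9269, v = y - alpha*grad = -0.7943
  prox(v) = soft_thresh(-0.7943, 0.0184) = -0.7759
f(x_3) = 6*(-0.7759)^2 + 0*(-0.7759) + 0.7*|-0.7759| = 4.1551


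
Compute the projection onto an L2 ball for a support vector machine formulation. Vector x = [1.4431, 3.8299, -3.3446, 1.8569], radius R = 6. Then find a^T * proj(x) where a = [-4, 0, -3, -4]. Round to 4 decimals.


Step 1: Compute ||x|| (intermediates to 6 decimals).
||x|| = sqrt(1.4431^2 + 3.8299^2 + (-3.3446)^2 + 1.8569^2) = 5.60224
Step 2: Project.
Since ||x|| <= R, proj = x (no scaling needed).
proj(x) = [1.4431, 3.8299, -3.3446, 1.8569]
Step 3: Dot product.
a^T * proj(x) = -4*1.4431 + 0*3.8299 - 3*(-3.3446) - 4*1.8569 = -3.1662


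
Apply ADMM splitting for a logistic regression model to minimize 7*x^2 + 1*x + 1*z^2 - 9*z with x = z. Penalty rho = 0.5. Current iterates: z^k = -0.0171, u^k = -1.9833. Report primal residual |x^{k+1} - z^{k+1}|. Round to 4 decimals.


ADMM iteration with rho = 0.5, z^k = -0.0171, u^k = -1.9833
Step 1: x-update.
Minimize 7*x^2 + 1*x + (0.5/2)*(x + 0.0171 - 1.9833)^2
FOC: (2*7 + 0.5)*x = -1 + 0.5*(-0.0171 + 1.9833)
x^{k+1} = -0.0012
Step 2: z-update.
Minimize 1*z^2 - 9*z + (0.5/2)*(-0.0012 - z - 1.9833)^2
FOC: (2*1 + 0.5)*z = 9 + 0.5*(-0.0012 - 1.9833)
z^{k+1} = 3.2031
Step 3: u-update.
u^{k+1} = -1.9833 - 0.0012 - 3.2031 = -5.1876
Step 4: Primal residual = |-0.0012 - 3.2031| = 3.2043


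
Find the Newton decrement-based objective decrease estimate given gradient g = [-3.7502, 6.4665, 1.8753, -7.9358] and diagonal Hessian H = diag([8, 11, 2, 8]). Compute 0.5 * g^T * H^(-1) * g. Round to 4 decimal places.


Step 1: H is diagonal, so H^(-1) * g = [-0.4688, 0.5879, 0.9377, -0.992].
Step 2: g^T H^(-1) g = sum_i g_i^2 / H_ii
  = (-3.7502)^2/8 + (6.4665)^2/11 + (1.8753)^2/2 + (-7.9358)^2/8
  = 1.758 + 3.8014 + 1.7584 + 7.8721 = 15.1899
Step 3: Objective decrease = 0.5 * g^T H^(-1) g = 7.595


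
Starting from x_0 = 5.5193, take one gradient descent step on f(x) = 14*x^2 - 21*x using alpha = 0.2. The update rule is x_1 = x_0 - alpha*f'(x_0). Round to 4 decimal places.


We compute the gradient at x_0 and apply the update.
f'(x) = 28*x - 21
f'(5.5193) = 28*5.5193 - 21 = 133.5404
x_1 = 5.5193 - 0.2*133.5404 = -21.1888


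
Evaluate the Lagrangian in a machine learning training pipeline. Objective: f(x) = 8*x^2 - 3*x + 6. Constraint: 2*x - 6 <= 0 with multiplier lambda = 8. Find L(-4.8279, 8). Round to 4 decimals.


Step 1: Evaluate f(x).
f(-4.8279) = 8*(-4.8279)^2 - 3*(-4.8279) + 6 = 206.9526
Step 2: Evaluate g(x).
g(-4.8279) = 2*-4.8279 - 6 = -15.6558
Step 3: Compute Lagrangian.
L = 206.9526 + 8*-15.6558 = 81.7062


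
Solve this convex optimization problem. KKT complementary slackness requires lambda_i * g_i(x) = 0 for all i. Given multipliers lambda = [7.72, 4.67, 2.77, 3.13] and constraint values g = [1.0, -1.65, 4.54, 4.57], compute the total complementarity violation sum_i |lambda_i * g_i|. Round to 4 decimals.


KKT complementary slackness check:
lambda_1 * g_1 = 7.72 * 1.0 = 7.72
lambda_2 * g_2 = 4.67 * -1.65 = -7.7055
lambda_3 * g_3 = 2.77 * 4.54 = 12.5758
lambda_4 * g_4 = 3.13 * 4.57 = 14.3041
Total violation = 7.72 + 7.7055 + 12.5758 + 14.3041 = 42.3054


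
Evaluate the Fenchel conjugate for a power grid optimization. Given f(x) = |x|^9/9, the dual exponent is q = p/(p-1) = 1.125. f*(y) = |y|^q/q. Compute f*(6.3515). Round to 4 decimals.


The conjugate exponent q satisfies 1/p + 1/q = 1.
p = 9, so q = 9/(9 - 1) = 1.125
|y|^q = 6.3515^1.125 = 8.0027
f*(6.3515) = 8.0027 / 1.125 = 7.1135


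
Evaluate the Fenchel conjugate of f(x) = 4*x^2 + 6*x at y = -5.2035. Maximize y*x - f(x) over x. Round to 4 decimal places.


f*(y) = sup_x {y*x - a*x^2 - b*x} = sup_x {(y-b)*x - a*x^2}
FOC: (y - b) - 2a*x = 0 => x* = (y - b)/(2a)
x* = (-5.2035 - 6)/(2*4) = -1.4004
f*(-5.2035) = (y-b)^2/(4a) = (-5.2035 - 6)^2/(4*4)
= 125.5184/16 = 7.8449


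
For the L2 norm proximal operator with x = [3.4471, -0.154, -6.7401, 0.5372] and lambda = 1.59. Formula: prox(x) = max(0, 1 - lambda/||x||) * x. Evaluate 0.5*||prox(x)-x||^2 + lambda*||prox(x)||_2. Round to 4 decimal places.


Step 1: Compute ||x||.
||x|| = 7.591
Step 2: Compute scaling factor.
scale = max(0, 1 - 1.59/7.591) = 0.7905
Step 3: prox(x) = [2.7251, -0.1217, -5.3283, 0.4247]
||prox(x)|| = 6.001
Step 4: Proximal objective.
0.5*||prox-x||^2 = 1.2641
lambda*||prox|| = 9.5416
Total = 10.8057


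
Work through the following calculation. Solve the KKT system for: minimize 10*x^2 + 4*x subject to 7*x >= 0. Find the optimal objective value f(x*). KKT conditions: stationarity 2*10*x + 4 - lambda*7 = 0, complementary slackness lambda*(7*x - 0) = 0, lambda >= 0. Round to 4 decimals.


Step 1: Try lambda = 0 (constraint inactive).
x_unc = -4/(2*10) = -0.2
Check: 7*-0.2 = -1.4 < 0 -- violated!
Step 2: Constraint must be active: 7*x = 0
x* = 0/7 = 0.0
lambda = (2*10*0.0 + 4)/7 = 0.5714
Step 3: Compute optimal value.
f(x*) = 10*0.0^2 + 4*0.0 = 0.0


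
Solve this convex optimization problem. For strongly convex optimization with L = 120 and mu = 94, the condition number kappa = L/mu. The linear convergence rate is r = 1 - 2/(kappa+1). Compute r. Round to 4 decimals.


Step 1: Compute the condition number.
kappa = L/mu = 120/94 = 1.2766
Step 2: Compute the convergence rate.
r = 1 - 2/(kappa + 1) = 1 - 2*mu/(L + mu) = (L - mu)/(L + mu) = 26/214 = 0.1215


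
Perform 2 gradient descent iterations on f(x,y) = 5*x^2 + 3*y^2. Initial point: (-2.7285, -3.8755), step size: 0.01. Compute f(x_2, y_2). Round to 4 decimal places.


Gradient descent on f(x,y) = 5*x^2 + 3*y^2.
Starting point: (-2.7285, -3.8755), alpha = 0.01
Step 1: grad_x = 2*5*-2.7285 = -27.285, grad_y = 2*3*-3.8755 = -23.253
  x_1 = -2.7285 - 0.01*-27.285 = -2.4557
  y_1 = -3.8755 - 0.01*-23.253 = -3.643
Step 2: grad_x = 2*5*-2.4557 = -24.5565, grad_y = 2*3*-3.643 = -21.8578
  x_2 = -2.4557 - 0.01*-24.5565 = -2.2101
  y_2 = -3.643 - 0.01*-21.8578 = -3.4244
f(-2.2101, -3.4244) = 5*(-2.2101)^2 + 3*(-3.4244)^2 = 59.6018


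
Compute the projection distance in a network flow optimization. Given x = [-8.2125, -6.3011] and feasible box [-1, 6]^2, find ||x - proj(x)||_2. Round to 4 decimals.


Project each component onto [-1, 6].
clip(-8.2125) = -1.0, clip(-6.3011) = -1.0
Projection = [-1.0, -1.0]
Squared diffs: [52.0202, 28.1017]
Distance = sqrt(80.1219) = 8.9511


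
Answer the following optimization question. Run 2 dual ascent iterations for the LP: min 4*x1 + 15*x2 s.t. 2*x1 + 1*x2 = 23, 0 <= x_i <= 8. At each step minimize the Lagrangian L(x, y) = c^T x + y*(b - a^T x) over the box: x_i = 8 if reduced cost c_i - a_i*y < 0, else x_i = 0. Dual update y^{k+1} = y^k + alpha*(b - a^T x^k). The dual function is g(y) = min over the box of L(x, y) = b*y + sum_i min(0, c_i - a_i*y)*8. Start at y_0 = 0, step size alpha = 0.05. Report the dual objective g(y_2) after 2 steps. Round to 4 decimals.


Dual ascent for LP: min 4*x1 + 15*x2, 2*x1 + 1*x2 = 23, 0 <= x_i <= 8
Step 1: y^k = 0.0, reduced costs: (4.0, 15.0)
  x^k = (0.0, 0.0), subgradient = b - a^T x = 23.0
  y^{k+1} = 0.0 + 0.05*23.0 = 1.15
Step 2: y^k = 1.15, reduced costs: (1.7, 13.85)
  x^k = (0.0, 0.0), subgradient = b - a^T x = 23.0
  y^{k+1} = 1.15 + 0.05*23.0 = 2.3
Dual objective at y_2 = 2.3: reduced costs (-0.6, 12.7), box minimizer x = (8.0, 0.0)
g(y_2) = b*y + (c1 - a1*y)*x1 + (c2 - a2*y)*x2 = 23*2.3 + (-0.6)*8.0 + 12.7*0.0 = 52.9 - 4.8 + 0.0 = 48.1


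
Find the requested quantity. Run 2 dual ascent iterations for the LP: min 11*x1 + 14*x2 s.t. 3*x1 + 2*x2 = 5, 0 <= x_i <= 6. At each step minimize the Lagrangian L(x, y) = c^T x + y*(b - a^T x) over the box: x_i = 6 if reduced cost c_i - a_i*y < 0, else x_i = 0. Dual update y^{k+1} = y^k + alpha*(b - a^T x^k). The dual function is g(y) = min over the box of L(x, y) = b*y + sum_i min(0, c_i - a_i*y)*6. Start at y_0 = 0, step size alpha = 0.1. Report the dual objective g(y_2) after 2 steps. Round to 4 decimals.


Dual ascent for LP: min 11*x1 + 14*x2, 3*x1 + 2*x2 = 5, 0 <= x_i <= 6
Step 1: y^k = 0.0, reduced costs: (11.0, 14.0)
  x^k = (0.0, 0.0), subgradient = b - a^T x = 5.0
  y^{k+1} = 0.0 + 0.1*5.0 = 0.5
Step 2: y^k = 0.5, reduced costs: (9.5, 13.0)
  x^k = (0.0, 0.0), subgradient = b - a^T x = 5.0
  y^{k+1} = 0.5 + 0.1*5.0 = 1.0
Dual objective at y_2 = 1.0: reduced costs (8.0, 12.0), box minimizer x = (0.0, 0.0)
g(y_2) = b*y + (c1 - a1*y)*x1 + (c2 - a2*y)*x2 = 5*1.0 + 8.0*0.0 + 12.0*0.0 = 5.0 + 0.0 + 0.0 = 5.0


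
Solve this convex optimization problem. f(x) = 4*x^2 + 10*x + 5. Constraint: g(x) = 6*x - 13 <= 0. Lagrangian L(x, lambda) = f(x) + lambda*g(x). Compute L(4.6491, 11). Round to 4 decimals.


Step 1: Evaluate f(x).
f(4.6491) = 4*4.6491^2 + 10*4.6491 + 5 = 137.9475
Step 2: Evaluate g(x).
g(4.6491) = 6*4.6491 - 13 = 14.8946
Step 3: Compute Lagrangian.
L = 137.9475 + 11*14.8946 = 301.7881


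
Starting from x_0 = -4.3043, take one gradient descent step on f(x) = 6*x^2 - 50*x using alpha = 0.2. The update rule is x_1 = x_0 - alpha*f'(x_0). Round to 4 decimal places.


We compute the gradient at x_0 and apply the update.
f'(x) = 12*x - 50
f'(-4.3043) = 12*-4.3043 - 50 = -101.6516
x_1 = -4.3043 - 0.2*-101.6516 = 16.026


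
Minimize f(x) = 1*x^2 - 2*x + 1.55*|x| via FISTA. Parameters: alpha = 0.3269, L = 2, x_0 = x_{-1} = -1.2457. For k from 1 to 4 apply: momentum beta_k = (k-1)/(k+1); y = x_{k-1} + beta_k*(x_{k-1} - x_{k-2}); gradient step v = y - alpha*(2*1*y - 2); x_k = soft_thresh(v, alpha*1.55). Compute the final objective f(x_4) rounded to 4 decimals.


FISTA on f(x) = 1*x^2 - 2*x + 1.55*|x|
L = 2, alpha = 0.3269
Iteration 1: beta = 0.0, y = -1.2457 + 0.0*(-1.2457 + 1.2457) = -1.2457
  grad(y) = -4.4914, v = y - alpha*grad = 0.2225
  prox(v) = soft_thresh(0.2225, 0.5067) = 0.0
Iteration 2: beta = 0.3333, y = 0.0 + 0.3333*(0.0 + 1.2457) = 0.4152
  grad(y) = -1.1695, v = y - alpha*grad = 0.7976
  prox(v) = soft_thresh(0.7976, 0.5067) = 0.2909
Iteration 3: beta = 0.5, y = 0.2909 + 0.5*(0.2909 - 0.0) = 0.4363
  grad(y) = -1.1274, v = y - alpha*grad = 0.8048
  prox(v) = soft_thresh(0.8048, 0.5067) = 0.2981
Iteration 4: beta = 0.6, y = 0.2981 + 0.6*(0.2981 - 0.2909) = 0.3025
  grad(y) = -1.395, v = y - alpha*grad = 0.7585
  prox(v) = soft_thresh(0.7585, 0.5067) = 0.2518
f(x_4) = 1*0.2518^2 - 2*0.2518 + 1.55*|0.2518| = -0.0499


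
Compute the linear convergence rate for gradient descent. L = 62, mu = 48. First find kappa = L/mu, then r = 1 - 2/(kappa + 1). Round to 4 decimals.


Step 1: Compute the condition number.
kappa = L/mu = 62/48 = 1.2917
Step 2: Compute the convergence rate.
r = 1 - 2/(kappa + 1) = 1 - 2*mu/(L + mu) = (L - mu)/(L + mu) = 14/110 = 0.1273


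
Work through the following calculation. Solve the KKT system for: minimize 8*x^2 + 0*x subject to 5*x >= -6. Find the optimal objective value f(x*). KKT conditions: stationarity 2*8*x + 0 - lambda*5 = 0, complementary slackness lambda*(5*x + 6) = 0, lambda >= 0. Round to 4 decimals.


Step 1: Try lambda = 0 (constraint inactive).
Stationarity: 2*8*x + 0 = 0
x* = 0/(2*8) = 0.0
Check constraint: 5*0.0 = 0.0 >= -6 -- satisfied.
Step 2: Compute optimal value.
f(x*) = 8*0.0^2 + 0*0.0 = 0.0


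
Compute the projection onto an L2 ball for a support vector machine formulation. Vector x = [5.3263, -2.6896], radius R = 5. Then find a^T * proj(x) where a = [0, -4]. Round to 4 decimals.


Step 1: Compute ||x|| (intermediates to 6 decimals).
||x|| = sqrt(5.3263^2 + (-2.6896)^2) = 5.96686
Step 2: Project.
Since ||x|| > R, scale = R/||x|| = 5/5.96686 = 0.837962, proj(x) = scale * x
proj(x) = [4.463237, -2.253783]
Step 3: Dot product.
a^T * proj(x) = 0*4.463237 - 4*(-2.253783) = 9.0151


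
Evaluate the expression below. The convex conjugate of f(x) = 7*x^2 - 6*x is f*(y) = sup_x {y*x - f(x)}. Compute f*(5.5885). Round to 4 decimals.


f*(y) = sup_x {y*x - a*x^2 - b*x} = sup_x {(y-b)*x - a*x^2}
FOC: (y - b) - 2a*x = 0 => x* = (y - b)/(2a)
x* = (5.5885 + 6)/(2*7) = 0.8278
f*(5.5885) = (y-b)^2/(4a) = (5.5885 + 6)^2/(4*7)
= 134.2933/28 = 4.7962


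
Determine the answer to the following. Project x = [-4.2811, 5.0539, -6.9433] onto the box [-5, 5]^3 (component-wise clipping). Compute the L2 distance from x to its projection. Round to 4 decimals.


Project each component onto [-5, 5].
clip(-4.2811) = -4.2811, clip(5.0539) = 5.0, clip(-6.9433) = -5.0
Projection = [-4.2811, 5.0, -5.0]
Squared diffs: [0.0, 0.0029, 3.7764]
Distance = sqrt(3.7793) = 1.944


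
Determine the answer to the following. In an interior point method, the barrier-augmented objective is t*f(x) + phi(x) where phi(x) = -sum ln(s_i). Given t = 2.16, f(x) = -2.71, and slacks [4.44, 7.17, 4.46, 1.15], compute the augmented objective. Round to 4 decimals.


Step 1: Compute log-barrier.
ln values: [1.4907, 1.9699, 1.4951, 0.1398]
phi = -(1.4907 + 1.9699 + 1.4951 + 0.1398) = -5.0955
Step 2: Compute augmented objective.
t*f(x) = 2.16*-2.71 = -5.8536
Total = -5.8536 - 5.0955 = -10.9491


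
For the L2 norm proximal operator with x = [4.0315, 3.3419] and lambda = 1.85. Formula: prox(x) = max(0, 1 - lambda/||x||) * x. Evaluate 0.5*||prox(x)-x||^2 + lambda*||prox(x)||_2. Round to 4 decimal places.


Step 1: Compute ||x||.
||x|| = 5.2365
Step 2: Compute scaling factor.
scale = max(0, 1 - 1.85/5.2365) = 0.6467
Step 3: prox(x) = [2.6072, 2.1612]
||prox(x)|| = 3.3865
Step 4: Proximal objective.
0.5*||prox-x||^2 = 1.7113
lambda*||prox|| = 6.265
Total = 7.9763


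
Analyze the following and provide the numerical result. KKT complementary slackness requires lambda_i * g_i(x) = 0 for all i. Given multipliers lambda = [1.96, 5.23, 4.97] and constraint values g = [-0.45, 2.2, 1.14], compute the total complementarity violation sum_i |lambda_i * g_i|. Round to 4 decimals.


KKT complementary slackness check:
lambda_1 * g_1 = 1.96 * -0.45 = -0.882
lambda_2 * g_2 = 5.23 * 2.2 = 11.506
lambda_3 * g_3 = 4.97 * 1.14 = 5.6658
Total violation = 0.882 + 11.506 + 5.6658 = 18.0538


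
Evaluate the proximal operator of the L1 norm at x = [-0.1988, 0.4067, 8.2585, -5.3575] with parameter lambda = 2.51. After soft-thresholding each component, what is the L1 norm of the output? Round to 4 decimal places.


Soft-thresholding with lambda = 2.51:
prox(-0.1988) = sign(-0.1988)*max(|-0.1988| - 2.51, 0) = 0.0
prox(0.4067) = sign(0.4067)*max(|0.4067| - 2.51, 0) = 0.0
prox(8.2585) = sign(8.2585)*max(|8.2585| - 2.51, 0) = 5.7485
prox(-5.3575) = sign(-5.3575)*max(|-5.3575| - 2.51, 0) = -2.8475
prox(x) = [0.0, 0.0, 5.7485, -2.8475]
||prox(x)||_1 = 0.0 + 0.0 + 5.7485 + 2.8475 = 8.596


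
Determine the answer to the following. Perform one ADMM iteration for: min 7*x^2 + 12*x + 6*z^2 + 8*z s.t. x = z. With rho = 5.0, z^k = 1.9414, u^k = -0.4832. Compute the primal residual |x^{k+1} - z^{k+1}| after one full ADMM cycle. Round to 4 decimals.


ADMM iteration with rho = 5.0, z^k = 1.9414, u^k = -0.4832
Step 1: x-update.
Minimize 7*x^2 + 12*x + (5.0/2)*(x - 1.9414 - 0.4832)^2
FOC: (2*7 + 5.0)*x = -12 + 5.0*(1.9414 + 0.4832)
x^{k+1} = 0.0065
Step 2: z-update.
Minimize 6*z^2 + 8*z + (5.0/2)*(0.0065 - z - 0.4832)^2
FOC: (2*6 + 5.0)*z = -8 + 5.0*(0.0065 - 0.4832)
z^{k+1} = -0.6108
Step 3: u-update.
u^{k+1} = -0.4832 + 0.0065 + 0.6108 = 0.1341
Step 4: Primal residual = |0.0065 + 0.6108| = 0.6173


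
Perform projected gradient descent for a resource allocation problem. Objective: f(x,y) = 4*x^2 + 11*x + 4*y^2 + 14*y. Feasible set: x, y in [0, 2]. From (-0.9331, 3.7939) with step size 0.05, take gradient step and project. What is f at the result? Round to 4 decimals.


Step 1: Compute gradient at (-0.9331, 3.7939).
grad_x = 2*4*-0.9331 + 11 = 3.5352
grad_y = 2*4*3.7939 + 14 = 44.3512
Step 2: Gradient step.
x_raw = -0.9331 - 0.05*3.5352 = -1.1099
y_raw = 3.7939 - 0.05*44.3512 = 1.5763
Step 3: Project onto [0, 2].
x_proj = clip(-1.1099) = 0.0
y_proj = clip(1.5763) = 1.5763
Step 4: Evaluate f.
f(0.0, 1.5763) = 32.0082


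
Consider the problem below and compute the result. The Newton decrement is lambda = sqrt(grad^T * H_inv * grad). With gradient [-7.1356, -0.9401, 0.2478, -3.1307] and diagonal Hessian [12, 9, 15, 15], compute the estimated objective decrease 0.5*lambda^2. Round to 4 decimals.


Step 1: H is diagonal, so H^(-1) * g = [-0.5946, -0.1045, 0.0165, -0.2087].
Step 2: g^T H^(-1) g = sum_i g_i^2 / H_ii
  = (-7.1356)^2/12 + (-0.9401)^2/9 + (0.2478)^2/15 + (-3.1307)^2/15
  = 4.2431 + 0.0982 + 0.0041 + 0.6534 = 4.9988
Step 3: Objective decrease = 0.5 * g^T H^(-1) g = 2.4994


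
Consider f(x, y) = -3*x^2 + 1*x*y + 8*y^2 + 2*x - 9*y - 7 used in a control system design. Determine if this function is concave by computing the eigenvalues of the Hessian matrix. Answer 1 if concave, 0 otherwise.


The Hessian of f(x,y) = -3*x^2 + 1*x*y + 8*y^2 + 2*x - 9*y - 7 is:
H = [[-6, 1], [1, 16]]
Trace = -6 + 16 = 10
Determinant = -6*16 - (1)^2 = -97
Discriminant = (10)^2 - 4*-97 = 488.0
Eigenvalues: lambda_1 = -6.0454, lambda_2 = 16.0454
The function is not concave.

0


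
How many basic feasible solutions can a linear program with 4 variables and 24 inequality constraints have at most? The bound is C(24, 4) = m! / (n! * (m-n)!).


Each vertex corresponds to some choice of n active constraints out of m, so the number of vertices is at most C(m, n) = m! / (n!(m-n)!).
m = 24, n = 4
Numerator: 24 * 23 * 22 * 21
Denominator: 4! = 24
C(24, 4) = 10626


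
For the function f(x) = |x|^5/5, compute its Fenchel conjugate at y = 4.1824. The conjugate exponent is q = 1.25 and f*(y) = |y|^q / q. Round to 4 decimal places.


The conjugate exponent q satisfies 1/p + 1/q = 1.
p = 5, so q = 5/(5 - 1) = 1.25
|y|^q = 4.1824^1.25 = 5.9811
f*(4.1824) = 5.9811 / 1.25 = 4.7849


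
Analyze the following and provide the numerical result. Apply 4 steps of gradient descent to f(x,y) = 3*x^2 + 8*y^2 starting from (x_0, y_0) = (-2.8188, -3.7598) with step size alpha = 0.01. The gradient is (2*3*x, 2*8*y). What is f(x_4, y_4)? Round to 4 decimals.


Gradient descent on f(x,y) = 3*x^2 + 8*y^2.
Starting point: (-2.8188, -3.7598), alpha = 0.01
Step 1: grad_x = 2*3*-2.8188 = -16.9128, grad_y = 2*8*-3.7598 = -60.1568
  x_1 = -2.8188 - 0.01*-16.9128 = -2.6497
  y_1 = -3.7598 - 0.01*-60.1568 = -3.1582
Step 2: grad_x = 2*3*-2.6497 = -15.898, grad_y = 2*8*-3.1582 = -50.5317
  x_2 = -2.6497 - 0.01*-15.898 = -2.4907
  y_2 = -3.1582 - 0.01*-50.5317 = -2.6529
Step 3: grad_x = 2*3*-2.4907 = -14.9442, grad_y = 2*8*-2.6529 = -42.4466
  x_3 = -2.4907 - 0.01*-14.9442 = -2.3413
  y_3 = -2.6529 - 0.01*-42.4466 = -2.2284
Step 4: grad_x = 2*3*-2.3413 = -14.0475, grad_y = 2*8*-2.2284 = -35.6552
  x_4 = -2.3413 - 0.01*-14.0475 = -2.2008
  y_4 = -2.2284 - 0.01*-35.6552 = -1.8719
f(-2.2008, -1.8719) = 3*(-2.2008)^2 + 8*(-1.8719)^2 = 42.5622


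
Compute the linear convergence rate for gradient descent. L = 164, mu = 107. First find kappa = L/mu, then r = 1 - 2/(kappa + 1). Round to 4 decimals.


Step 1: Compute the condition number.
kappa = L/mu = 164/107 = 1.5327
Step 2: Compute the convergence rate.
r = 1 - 2/(kappa + 1) = 1 - 2*mu/(L + mu) = (L - mu)/(L + mu) = 57/271 = 0.2103


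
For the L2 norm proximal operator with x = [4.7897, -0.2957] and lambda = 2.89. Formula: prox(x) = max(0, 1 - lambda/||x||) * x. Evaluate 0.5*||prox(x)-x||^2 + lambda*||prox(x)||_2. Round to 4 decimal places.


Step 1: Compute ||x||.
||x|| = 4.7988
Step 2: Compute scaling factor.
scale = max(0, 1 - 2.89/4.7988) = 0.3978
Step 3: prox(x) = [1.9052, -0.1176]
||prox(x)|| = 1.9088
Step 4: Proximal objective.
0.5*||prox-x||^2 = 4.1761
lambda*||prox|| = 5.5164
Total = 9.6925


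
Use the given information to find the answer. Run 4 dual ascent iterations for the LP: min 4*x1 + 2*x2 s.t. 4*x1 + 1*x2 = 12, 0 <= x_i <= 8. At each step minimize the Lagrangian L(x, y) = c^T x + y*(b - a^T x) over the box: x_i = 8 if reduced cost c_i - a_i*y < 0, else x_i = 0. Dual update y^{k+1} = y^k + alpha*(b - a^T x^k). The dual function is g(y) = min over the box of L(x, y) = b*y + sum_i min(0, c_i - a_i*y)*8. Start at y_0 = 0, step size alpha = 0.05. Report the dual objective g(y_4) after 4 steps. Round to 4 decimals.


Dual ascent for LP: min 4*x1 + 2*x2, 4*x1 + 1*x2 = 12, 0 <= x_i <= 8
Step 1: y^k = 0.0, reduced costs: (4.0, 2.0)
  x^k = (0.0, 0.0), subgradient = b - a^T x = 12.0
  y^{k+1} = 0.0 + 0.05*12.0 = 0.6
Step 2: y^k = 0.6, reduced costs: (1.6, 1.4)
  x^k = (0.0, 0.0), subgradient = b - a^T x = 12.0
  y^{k+1} = 0.6 + 0.05*12.0 = 1.2
Step 3: y^k = 1.2, reduced costs: (-0.8, 0.8)
  x^k = (8.0, 0.0), subgradient = b - a^T x = -20.0
  y^{k+1} = 1.2 + 0.05*-20.0 = 0.2
Step 4: y^k = 0.2, reduced costs: (3.2, 1.8)
  x^k = (0.0, 0.0), subgradient = b - a^T x = 12.0
  y^{k+1} = 0.2 + 0.05*12.0 = 0.8
Dual objective at y_4 = 0.8: reduced costs (0.8, 1.2), box minimizer x = (0.0, 0.0)
g(y_4) = b*y + (c1 - a1*y)*x1 + (c2 - a2*y)*x2 = 12*0.8 + 0.8*0.0 + 1.2*0.0 = 9.6 + 0.0 + 0.0 = 9.6


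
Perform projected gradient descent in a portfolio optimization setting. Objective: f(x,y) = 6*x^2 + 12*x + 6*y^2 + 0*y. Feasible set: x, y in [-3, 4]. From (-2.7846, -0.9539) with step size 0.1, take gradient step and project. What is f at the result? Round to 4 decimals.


Step 1: Compute gradient at (-2.7846, -0.9539).
grad_x = 2*6*-2.7846 + 12 = -21.4152
grad_y = 2*6*-0.9539 + 0 = -11.4468
Step 2: Gradient step.
x_raw = -2.7846 - 0.1*-21.4152 = -0.6431
y_raw = -0.9539 - 0.1*-11.4468 = 0.1908
Step 3: Project onto [-3, 4].
x_proj = clip(-0.6431) = -0.6431
y_proj = clip(0.1908) = 0.1908
Step 4: Evaluate f.
f(-0.6431, 0.1908) = -5.0173


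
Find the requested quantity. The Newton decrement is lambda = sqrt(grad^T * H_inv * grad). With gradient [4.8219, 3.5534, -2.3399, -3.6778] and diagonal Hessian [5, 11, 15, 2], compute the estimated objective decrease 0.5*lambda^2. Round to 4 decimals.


Step 1: H is diagonal, so H^(-1) * g = [0.9644, 0.323, -0.156, -1.8389].
Step 2: g^T H^(-1) g = sum_i g_i^2 / H_ii
  = (4.8219)^2/5 + (3.5534)^2/11 + (-2.3399)^2/15 + (-3.6778)^2/2
  = 4.6501 + 1.1479 + 0.365 + 6.7631 = 12.9261
Step 3: Objective decrease = 0.5 * g^T H^(-1) g = 6.4631


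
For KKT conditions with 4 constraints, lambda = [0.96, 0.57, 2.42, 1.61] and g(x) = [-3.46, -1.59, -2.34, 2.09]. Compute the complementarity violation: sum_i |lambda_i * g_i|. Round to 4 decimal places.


KKT complementary slackness check:
lambda_1 * g_1 = 0.96 * -3.46 = -3.3216
lambda_2 * g_2 = 0.57 * -1.59 = -0.9063
lambda_3 * g_3 = 2.42 * -2.34 = -5.6628
lambda_4 * g_4 = 1.61 * 2.09 = 3.3649
Total violation = 3.3216 + 0.9063 + 5.6628 + 3.3649 = 13.2556


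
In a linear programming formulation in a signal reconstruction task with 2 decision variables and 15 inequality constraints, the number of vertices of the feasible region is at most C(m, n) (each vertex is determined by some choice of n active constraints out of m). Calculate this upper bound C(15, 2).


Each vertex corresponds to some choice of n active constraints out of m, so the number of vertices is at most C(m, n) = m! / (n!(m-n)!).
m = 15, n = 2
Numerator: 15 * 14
Denominator: 2! = 2
C(15, 2) = 105


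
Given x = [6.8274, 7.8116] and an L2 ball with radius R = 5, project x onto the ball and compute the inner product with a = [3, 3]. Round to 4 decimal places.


Step 1: Compute ||x|| (intermediates to 6 decimals).
||x|| = sqrt(6.8274^2 + 7.8116^2) = 10.374704
Step 2: Project.
Since ||x|| > R, scale = R/||x|| = 5/10.374704 = 0.481941, proj(x) = scale * x
proj(x) = [3.290404, 3.76473]
Step 3: Dot product.
a^T * proj(x) = 3*3.290404 + 3*3.76473 = 21.1654


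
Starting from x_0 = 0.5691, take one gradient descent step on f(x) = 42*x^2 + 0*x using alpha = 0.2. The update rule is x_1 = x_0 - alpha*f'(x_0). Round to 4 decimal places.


We compute the gradient at x_0 and apply the update.
f'(x) = 84*x + 0
f'(0.5691) = 84*0.5691 + 0 = 47.8044
x_1 = 0.5691 - 0.2*47.8044 = -8.9918


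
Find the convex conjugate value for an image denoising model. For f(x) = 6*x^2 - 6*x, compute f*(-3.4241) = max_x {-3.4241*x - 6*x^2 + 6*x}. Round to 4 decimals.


f*(y) = sup_x {y*x - a*x^2 - b*x} = sup_x {(y-b)*x - a*x^2}
FOC: (y - b) - 2a*x = 0 => x* = (y - b)/(2a)
x* = (-3.4241 + 6)/(2*6) = 0.2147
f*(-3.4241) = (y-b)^2/(4a) = (-3.4241 + 6)^2/(4*6)
= 6.6353/24 = 0.2765


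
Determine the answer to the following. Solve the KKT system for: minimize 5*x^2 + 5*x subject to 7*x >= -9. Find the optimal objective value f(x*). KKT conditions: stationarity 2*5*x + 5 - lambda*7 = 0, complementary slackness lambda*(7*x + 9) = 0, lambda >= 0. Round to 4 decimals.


Step 1: Try lambda = 0 (constraint inactive).
Stationarity: 2*5*x + 5 = 0
x* = -5/(2*5) = -0.5
Check constraint: 7*-0.5 = -3.5 >= -9 -- satisfied.
Step 2: Compute optimal value.
f(x*) = 5*(-0.5)^2 + 5*(-0.5) = -1.25


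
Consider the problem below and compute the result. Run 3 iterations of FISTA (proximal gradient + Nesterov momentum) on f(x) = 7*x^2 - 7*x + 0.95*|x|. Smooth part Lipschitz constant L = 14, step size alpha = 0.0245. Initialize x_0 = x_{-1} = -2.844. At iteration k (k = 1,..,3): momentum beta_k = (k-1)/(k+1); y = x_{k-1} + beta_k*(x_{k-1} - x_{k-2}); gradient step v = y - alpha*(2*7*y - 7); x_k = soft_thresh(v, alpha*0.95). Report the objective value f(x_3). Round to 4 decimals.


FISTA on f(x) = 7*x^2 - 7*x + 0.95*|x|
L = 14, alpha = 0.0245
Iteration 1: beta = 0.0, y = -2.844 + 0.0*(-2.844 + 2.844) = -2.844
  grad(y) = -46.816, v = y - alpha*grad = -1.697
  prox(v) = soft_thresh(-1.697, 0.0233) = -1.6737
Iteration 2: beta = 0.3333, y = -1.6737 + 0.3333*(-1.6737 + 2.844) = -1.2836
  grad(y) = -24.971, v = y - alpha*grad = -0.6719
  prox(v) = soft_thresh(-0.6719, 0.0233) = -0.6486
Iteration 3: beta = 0.5, y = -0.6486 + 0.5*(-0.6486 + 1.6737) = -0.136
  grad(y) = -8.904, v = y - alpha*grad = 0.0821
  prox(v) = soft_thresh(0.0821, 0.0233) = 0.0589
f(x_3) = 7*0.0589^2 - 7*0.0589 + 0.95*|0.0589| = -0.3319


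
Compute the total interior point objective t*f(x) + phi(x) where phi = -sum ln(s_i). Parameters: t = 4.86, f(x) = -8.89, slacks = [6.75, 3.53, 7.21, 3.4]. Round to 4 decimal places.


Step 1: Compute log-barrier.
ln values: [1.9095, 1.2613, 1.9755, 1.2238]
phi = -(1.9095 + 1.2613 + 1.9755 + 1.2238) = -6.3701
Step 2: Compute augmented objective.
t*f(x) = 4.86*-8.89 = -43.2054
Total = -43.2054 - 6.3701 = -49.5755


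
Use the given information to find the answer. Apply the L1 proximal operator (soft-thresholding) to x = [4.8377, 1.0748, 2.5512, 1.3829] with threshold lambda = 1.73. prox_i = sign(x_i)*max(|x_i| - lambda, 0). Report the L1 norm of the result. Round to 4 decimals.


Soft-thresholding with lambda = 1.73:
prox(4.8377) = sign(4.8377)*max(|4.8377| - 1.73, 0) = 3.1077
prox(1.0748) = sign(1.0748)*max(|1.0748| - 1.73, 0) = 0.0
prox(2.5512) = sign(2.5512)*max(|2.5512| - 1.73, 0) = 0.8212
prox(1.3829) = sign(1.3829)*max(|1.3829| - 1.73, 0) = 0.0
prox(x) = [3.1077, 0.0, 0.8212, 0.0]
||prox(x)||_1 = 3.1077 + 0.0 + 0.8212 + 0.0 = 3.9289


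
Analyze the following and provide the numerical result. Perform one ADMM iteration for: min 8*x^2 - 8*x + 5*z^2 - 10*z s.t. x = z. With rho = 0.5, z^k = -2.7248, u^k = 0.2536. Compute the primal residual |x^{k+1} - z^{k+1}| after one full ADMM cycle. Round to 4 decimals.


ADMM iteration with rho = 0.5, z^k = -2.7248, u^k = 0.2536
Step 1: x-update.
Minimize 8*x^2 - 8*x + (0.5/2)*(x + 2.7248 + 0.2536)^2
FOC: (2*8 + 0.5)*x = 8 + 0.5*(-2.7248 - 0.2536)
x^{k+1} = 0.3946
Step 2: z-update.
Minimize 5*z^2 - 10*z + (0.5/2)*(0.3946 - z + 0.2536)^2
FOC: (2*5 + 0.5)*z = 10 + 0.5*(0.3946 + 0.2536)
z^{k+1} = 0.9832
Step 3: u-update.
u^{k+1} = 0.2536 + 0.3946 - 0.9832 = -0.3351
Step 4: Primal residual = |0.3946 - 0.9832| = 0.5887


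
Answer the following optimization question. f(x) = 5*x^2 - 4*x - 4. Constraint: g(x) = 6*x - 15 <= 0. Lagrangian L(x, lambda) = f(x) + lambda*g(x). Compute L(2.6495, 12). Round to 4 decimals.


Step 1: Evaluate f(x).
f(2.6495) = 5*2.6495^2 - 4*2.6495 - 4 = 20.5013
Step 2: Evaluate g(x).
g(2.6495) = 6*2.6495 - 15 = 0.897
Step 3: Compute Lagrangian.
L = 20.5013 + 12*0.897 = 31.2653


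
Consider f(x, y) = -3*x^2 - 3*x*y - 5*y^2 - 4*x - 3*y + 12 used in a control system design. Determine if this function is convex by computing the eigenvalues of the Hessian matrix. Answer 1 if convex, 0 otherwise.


The Hessian of f(x,y) = -3*x^2 - 3*x*y - 5*y^2 - 4*x - 3*y + 12 is:
H = [[-6, -3], [-3, -10]]
Trace = -6 - 10 = -16
Determinant = -6*-10 - (-3)^2 = 51
Discriminant = (-16)^2 - 4*51 = 52.0
Eigenvalues: lambda_1 = -11.6056, lambda_2 = -4.3944
The function is not convex.

0


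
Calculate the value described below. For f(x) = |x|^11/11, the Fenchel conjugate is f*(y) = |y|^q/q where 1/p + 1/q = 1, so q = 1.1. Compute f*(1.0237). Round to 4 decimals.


The conjugate exponent q satisfies 1/p + 1/q = 1.
p = 11, so q = 11/(11 - 1) = 1.1
|y|^q = 1.0237^1.1 = 1.0261
f*(1.0237) = 1.0261 / 1.1 = 0.9328


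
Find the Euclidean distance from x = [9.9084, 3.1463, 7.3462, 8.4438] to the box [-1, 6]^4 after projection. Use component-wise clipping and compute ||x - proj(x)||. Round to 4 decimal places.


Project each component onto [-1, 6].
clip(9.9084) = 6.0, clip(3.1463) = 3.1463, clip(7.3462) = 6.0, clip(8.4438) = 6.0
Projection = [6.0, 3.1463, 6.0, 6.0]
Squared diffs: [15.2756, 0.0, 1.8123, 5.9722]
Distance = sqrt(23.0601) = 4.8021


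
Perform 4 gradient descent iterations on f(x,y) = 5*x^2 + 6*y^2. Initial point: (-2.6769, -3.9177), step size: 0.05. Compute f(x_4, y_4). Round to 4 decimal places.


Gradient descent on f(x,y) = 5*x^2 + 6*y^2.
Starting point: (-2.6769, -3.9177), alpha = 0.05
Step 1: grad_x = 2*5*-2.6769 = -26.769, grad_y = 2*6*-3.9177 = -47.0124
  x_1 = -2.6769 - 0.05*-26.769 = -1.3385
  y_1 = -3.9177 - 0.05*-47.0124 = -1.5671
Step 2: grad_x = 2*5*-1.3385 = -13.3845, grad_y = 2*6*-1.5671 = -18.805
  x_2 = -1.3385 - 0.05*-13.3845 = -0.6692
  y_2 = -1.5671 - 0.05*-18.805 = -0.6268
Step 3: grad_x = 2*5*-0.6692 = -6.6923, grad_y = 2*6*-0.6268 = -7.522
  x_3 = -0.6692 - 0.05*-6.6923 = -0.3346
  y_3 = -0.6268 - 0.05*-7.522 = -0.2507
Step 4: grad_x = 2*5*-0.3346 = -3.3461, grad_y = 2*6*-0.2507 = -3.0088
  x_4 = -0.3346 - 0.05*-3.3461 = -0.1673
  y_4 = -0.2507 - 0.05*-3.0088 = -0.1003
f(-0.1673, -0.1003) = 5*(-0.1673)^2 + 6*(-0.1003)^2 = 0.2003
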